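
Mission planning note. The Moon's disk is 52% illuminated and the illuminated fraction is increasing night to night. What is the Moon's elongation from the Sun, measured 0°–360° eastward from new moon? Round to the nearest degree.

cos θ = 1 − 2f = -0.040, giving a principal value of 92.3°.
Before full moon the principal value applies: θ = 92.3°.

92°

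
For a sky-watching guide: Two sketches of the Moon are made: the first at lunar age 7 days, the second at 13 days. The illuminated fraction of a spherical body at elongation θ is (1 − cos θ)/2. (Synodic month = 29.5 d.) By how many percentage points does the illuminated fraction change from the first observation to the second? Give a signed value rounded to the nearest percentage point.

First observation: θ = 360°·7/29.5 = 85.4°, so f = 0.460.
Second observation: θ = 158.6°, f = 0.966.
Δf = 0.966 − 0.460 = +0.506, i.e. +51 pp.

+51 pp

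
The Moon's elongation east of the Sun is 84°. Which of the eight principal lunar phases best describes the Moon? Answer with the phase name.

first quarter

84° lies in the first quarter sector of the 8-phase cycle.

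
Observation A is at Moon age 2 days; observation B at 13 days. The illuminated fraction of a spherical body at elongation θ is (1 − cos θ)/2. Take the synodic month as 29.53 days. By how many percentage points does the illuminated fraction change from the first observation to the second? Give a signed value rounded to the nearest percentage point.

+92 pp

First observation: θ = 360°·2/29.53 = 24.4°, so f = 0.045.
Second observation: θ = 158.5°, f = 0.965.
Δf = 0.965 − 0.045 = +0.921, i.e. +92 pp.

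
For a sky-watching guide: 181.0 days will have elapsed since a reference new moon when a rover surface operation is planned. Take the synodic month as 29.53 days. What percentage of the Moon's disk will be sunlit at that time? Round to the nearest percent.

Reduce mod P: 181.0 − 6×29.53 = 3.82 d into the current lunation.
Phase angle: θ = 360°·(3.82 d)/(29.53 d) = 46.6°.
cos 46.6° = 0.687, so f = (1 − 0.687)/2 = 0.156, so 16%.

16%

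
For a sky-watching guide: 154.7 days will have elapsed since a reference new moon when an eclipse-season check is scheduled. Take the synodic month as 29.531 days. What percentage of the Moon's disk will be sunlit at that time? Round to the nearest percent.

154.7/29.531 = 5.239 lunations, so 5 complete cycles and 7.04 d into the next.
Phase angle: θ = 360°·(7.04 d)/(29.531 d) = 85.9°.
Illuminated fraction = (1 − cos 85.9°)/2 = (1 − 0.072)/2 ≈ 0.464, so 46%.

46%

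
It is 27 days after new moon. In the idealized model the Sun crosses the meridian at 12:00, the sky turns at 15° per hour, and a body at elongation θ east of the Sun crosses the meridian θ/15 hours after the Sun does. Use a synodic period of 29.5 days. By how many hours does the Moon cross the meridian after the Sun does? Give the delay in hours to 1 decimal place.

Phase angle: θ = 360°·(27 d)/(29.5 d) = 329.5°.
The Moon trails the Sun by θ/15 = 329.5/15 ≈ 21.97 hours.
So the Moon crosses the meridian 21.97 h after the Sun.

22.0 h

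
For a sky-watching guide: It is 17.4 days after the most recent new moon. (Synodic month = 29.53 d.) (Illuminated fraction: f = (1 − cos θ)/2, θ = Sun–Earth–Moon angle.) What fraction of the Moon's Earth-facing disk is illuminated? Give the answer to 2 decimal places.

0.92

The Moon has covered 17.4/29.53 of its cycle, so θ ≈ 360° × 17.4/29.53 = 212.1°.
With cos θ = (-0.847), the lit fraction is (1 − (-0.847))/2 ≈ 0.923.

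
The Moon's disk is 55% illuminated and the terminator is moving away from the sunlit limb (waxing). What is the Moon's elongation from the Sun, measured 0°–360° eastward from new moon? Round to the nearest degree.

96°

Invert f = (1 − cos θ)/2 to get cos θ = 1 − 2(0.55) = -0.100, hence θ₀ = arccos -0.100 = 95.7°.
Before full moon the principal value applies: θ = 95.7°.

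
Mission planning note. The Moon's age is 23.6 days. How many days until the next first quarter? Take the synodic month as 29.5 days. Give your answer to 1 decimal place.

First quarter is 0.25 of the way through the cycle: age 0.25 × 29.5 = 7.375 d.
This lunation's first quarter (7.375 d) has passed, so add one period: 36.875 − 23.6 = 13.275 days.

13.3 days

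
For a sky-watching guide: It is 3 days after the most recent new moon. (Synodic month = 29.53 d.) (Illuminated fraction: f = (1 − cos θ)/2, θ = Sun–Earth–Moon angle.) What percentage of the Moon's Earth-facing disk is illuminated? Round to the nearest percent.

10%

Phase angle: θ = 360°·(3 d)/(29.53 d) = 36.6°.
Illuminated fraction = (1 − cos 36.6°)/2 = (1 − 0.803)/2 ≈ 0.098, so 10%.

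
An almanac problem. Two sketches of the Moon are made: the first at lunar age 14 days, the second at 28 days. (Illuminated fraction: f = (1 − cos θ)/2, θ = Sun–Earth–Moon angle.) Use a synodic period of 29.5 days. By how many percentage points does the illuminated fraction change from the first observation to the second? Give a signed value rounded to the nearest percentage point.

-97 pp

θ₁ = 360° × 14/29.5 = 170.8°, f₁ = (1 − cos θ₁)/2 = 0.994.
θ₂ = 360° × 28/29.5 = 341.7°, f₂ = (1 − cos θ₂)/2 = 0.025.
Change = f₂ − f₁ = -0.968 → -97 percentage points.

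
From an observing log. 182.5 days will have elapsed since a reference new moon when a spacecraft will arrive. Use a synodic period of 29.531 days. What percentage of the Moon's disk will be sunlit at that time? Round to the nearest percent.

29%

Reduce mod P: 182.5 − 6×29.531 = 5.31 d into the current lunation.
Elongation θ = 360° × 5.31/29.531 ≈ 64.8°.
cos 64.8° = 0.426, so f = (1 − 0.426)/2 = 0.287, so 29%.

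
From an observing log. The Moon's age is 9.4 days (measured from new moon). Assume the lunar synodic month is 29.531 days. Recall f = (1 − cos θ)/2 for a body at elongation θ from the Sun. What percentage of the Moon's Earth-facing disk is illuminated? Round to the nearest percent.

71%

The Moon has covered 9.4/29.531 of its cycle, so θ ≈ 360° × 9.4/29.531 = 114.6°.
Illuminated fraction = (1 − cos 114.6°)/2 = (1 − (-0.416))/2 ≈ 0.708, so 71%.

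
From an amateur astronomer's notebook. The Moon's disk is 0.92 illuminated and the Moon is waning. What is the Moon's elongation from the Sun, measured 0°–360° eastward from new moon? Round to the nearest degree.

Invert f = (1 − cos θ)/2 to get cos θ = 1 − 2(0.92) = -0.840, hence θ₀ = arccos -0.840 = 147.1°.
A waning Moon lies in 180°–360°, so θ = 360° − 147.1° = 212.9°.

213°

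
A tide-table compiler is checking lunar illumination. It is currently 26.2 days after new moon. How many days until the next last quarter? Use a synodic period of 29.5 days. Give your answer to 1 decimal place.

25.4 days

Last quarter is 0.75 of the way through the cycle: age 0.75 × 29.5 = 22.125 d.
Already past this cycle's last quarter; the next is at 22.125 + 29.5 = 51.625 d, so 51.625 − 26.2 = 25.425 days.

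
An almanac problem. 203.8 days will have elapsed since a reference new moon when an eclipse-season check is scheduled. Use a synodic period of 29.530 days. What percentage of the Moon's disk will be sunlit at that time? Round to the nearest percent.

203.8 d spans 6 complete synodic months (6 × 29.530 = 177.18 d) plus 26.62 d.
Elongation θ = 360° × 26.62/29.530 ≈ 324.5°.
With cos θ = 0.814, the lit fraction is (1 − 0.814)/2 ≈ 0.093, so 9%.

9%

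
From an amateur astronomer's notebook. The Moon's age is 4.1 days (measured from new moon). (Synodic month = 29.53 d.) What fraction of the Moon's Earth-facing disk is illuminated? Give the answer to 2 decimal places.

The Moon has covered 4.1/29.53 of its cycle, so θ ≈ 360° × 4.1/29.53 = 50.0°.
cos 50.0° = 0.643, so f = (1 − 0.643)/2 = 0.178.

0.18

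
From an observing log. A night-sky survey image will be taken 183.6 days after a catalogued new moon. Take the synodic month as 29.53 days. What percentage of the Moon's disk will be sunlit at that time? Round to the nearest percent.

Reduce mod P: 183.6 − 6×29.53 = 6.42 d into the current lunation.
Elongation θ = 360° × 6.42/29.53 ≈ 78.3°.
With cos θ = 0.203, the lit fraction is (1 − 0.203)/2 ≈ 0.398, so 40%.

40%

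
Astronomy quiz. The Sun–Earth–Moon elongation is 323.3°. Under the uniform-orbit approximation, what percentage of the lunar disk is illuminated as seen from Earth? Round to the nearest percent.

Half-versine of 323.3°: (1 − 0.802)/2 = 0.099, i.e. 10%.

10%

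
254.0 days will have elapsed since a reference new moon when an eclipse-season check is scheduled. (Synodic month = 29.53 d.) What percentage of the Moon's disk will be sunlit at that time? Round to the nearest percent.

254.0/29.53 = 8.601 lunations, so 8 complete cycles and 17.76 d into the next.
The Moon has covered 17.76/29.53 of its cycle, so θ ≈ 360° × 17.76/29.53 = 216.5°.
Illuminated fraction = (1 − cos 216.5°)/2 = (1 − (-0.804))/2 ≈ 0.902, so 90%.

90%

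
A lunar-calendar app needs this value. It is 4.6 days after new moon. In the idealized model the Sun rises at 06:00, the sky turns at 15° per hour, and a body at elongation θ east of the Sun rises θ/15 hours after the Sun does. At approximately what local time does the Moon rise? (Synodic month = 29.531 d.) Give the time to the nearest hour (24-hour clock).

10:00

The Moon has covered 4.6/29.531 of its cycle, so θ ≈ 360° × 4.6/29.531 = 56.1°.
Delay after the Sun = 56.1° / (15°/h) ≈ 3.74 h.
06:00 + 3.74 h ≈ 09:44 → 10:00 to the nearest hour.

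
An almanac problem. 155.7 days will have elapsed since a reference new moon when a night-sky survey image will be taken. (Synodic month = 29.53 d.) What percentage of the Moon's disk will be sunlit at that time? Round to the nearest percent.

155.7 d spans 5 complete synodic months (5 × 29.53 = 147.65 d) plus 8.05 d.
Elongation θ = 360° × 8.05/29.53 ≈ 98.1°.
Illuminated fraction = (1 − cos 98.1°)/2 = (1 − (-0.142))/2 ≈ 0.571, so 57%.

57%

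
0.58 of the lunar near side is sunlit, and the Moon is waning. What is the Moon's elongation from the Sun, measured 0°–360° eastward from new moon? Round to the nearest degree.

Invert f = (1 − cos θ)/2 to get cos θ = 1 − 2(0.58) = -0.160, hence θ₀ = arccos -0.160 = 99.2°.
Since the Moon is past full (waning), take the reflex angle: θ = 360° − 99.2° = 260.8°.

261°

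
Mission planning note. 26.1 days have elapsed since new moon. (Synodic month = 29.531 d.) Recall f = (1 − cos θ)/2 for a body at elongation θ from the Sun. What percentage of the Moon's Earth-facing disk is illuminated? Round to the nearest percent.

13%

Phase angle: θ = 360°·(26.1 d)/(29.531 d) = 318.2°.
cos 318.2° = 0.745, so f = (1 − 0.745)/2 = 0.127, so 13%.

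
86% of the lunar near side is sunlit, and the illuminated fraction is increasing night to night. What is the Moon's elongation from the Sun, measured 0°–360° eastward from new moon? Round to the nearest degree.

136°

cos θ = 1 − 2f = -0.720, giving a principal value of 136.1°.
Before full moon the principal value applies: θ = 136.1°.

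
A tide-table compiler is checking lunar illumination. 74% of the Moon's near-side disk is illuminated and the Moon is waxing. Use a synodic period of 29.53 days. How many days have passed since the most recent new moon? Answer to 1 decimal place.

9.7 days

From f = (1 − cos θ)/2: cos θ = 1 − 2×0.74 = -0.480; arccos → 118.7°.
Waxing ⇒ before full, so θ = 118.7°.
That fraction of the synodic month is 118.7/360 × 29.53 d ≈ 9.74 d.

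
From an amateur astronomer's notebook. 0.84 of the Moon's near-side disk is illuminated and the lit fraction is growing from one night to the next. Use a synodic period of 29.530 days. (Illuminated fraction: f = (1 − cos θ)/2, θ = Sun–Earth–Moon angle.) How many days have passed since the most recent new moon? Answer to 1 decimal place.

10.9 days

Invert f = (1 − cos θ)/2 to get cos θ = 1 − 2(0.84) = -0.680, hence θ₀ = arccos -0.680 = 132.8°.
Before full moon the principal value applies: θ = 132.8°.
At 360°/29.530 d per day, 132.8° corresponds to 10.90 days.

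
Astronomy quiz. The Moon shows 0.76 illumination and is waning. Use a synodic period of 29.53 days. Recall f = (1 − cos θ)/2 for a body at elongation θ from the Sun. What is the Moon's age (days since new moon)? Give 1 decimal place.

19.6 days

Invert f = (1 − cos θ)/2 to get cos θ = 1 − 2(0.76) = -0.520, hence θ₀ = arccos -0.520 = 121.3°.
Waning ⇒ past full, so θ = 360° − 121.3° = 238.7°.
Age = 29.53 × 238.7°/360° ≈ 19.58 days.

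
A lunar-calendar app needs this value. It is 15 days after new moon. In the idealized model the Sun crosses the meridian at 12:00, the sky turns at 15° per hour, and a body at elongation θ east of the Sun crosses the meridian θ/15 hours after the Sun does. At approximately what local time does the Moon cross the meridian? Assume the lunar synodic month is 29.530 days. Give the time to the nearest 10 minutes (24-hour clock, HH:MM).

The Moon has covered 15/29.530 of its cycle, so θ ≈ 360° × 15/29.530 = 182.9°.
Delay after the Sun = 182.9° / (15°/h) ≈ 12.19 h.
12:00 + 12.191 h ≈ 00:11 → 00:10 to the nearest ten minutes.

00:10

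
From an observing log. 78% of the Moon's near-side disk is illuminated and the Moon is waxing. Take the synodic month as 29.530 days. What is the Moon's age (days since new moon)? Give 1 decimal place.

10.2 days

From f = (1 − cos θ)/2: cos θ = 1 − 2×0.78 = -0.560; arccos → 124.1°.
Waxing ⇒ before full, so θ = 124.1°.
At 360°/29.530 d per day, 124.1° corresponds to 10.18 days.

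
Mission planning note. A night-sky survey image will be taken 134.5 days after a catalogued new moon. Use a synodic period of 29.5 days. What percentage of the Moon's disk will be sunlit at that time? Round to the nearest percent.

Reduce mod P: 134.5 − 4×29.5 = 16.50 d into the current lunation.
Phase angle: θ = 360°·(16.50 d)/(29.5 d) = 201.4°.
With cos θ = (-0.931), the lit fraction is (1 − (-0.931))/2 ≈ 0.966, so 97%.

97%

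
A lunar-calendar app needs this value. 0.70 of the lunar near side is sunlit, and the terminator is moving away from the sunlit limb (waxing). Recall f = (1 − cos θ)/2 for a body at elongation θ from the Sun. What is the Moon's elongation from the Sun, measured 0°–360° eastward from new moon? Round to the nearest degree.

From f = (1 − cos θ)/2: cos θ = 1 − 2×0.70 = -0.400; arccos → 113.6°.
Waxing ⇒ before full, so θ = 113.6°.

114°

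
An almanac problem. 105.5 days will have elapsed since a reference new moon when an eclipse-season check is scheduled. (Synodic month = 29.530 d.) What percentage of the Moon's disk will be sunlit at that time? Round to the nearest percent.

Reduce mod P: 105.5 − 3×29.530 = 16.91 d into the current lunation.
Phase angle: θ = 360°·(16.91 d)/(29.530 d) = 206.1°.
cos 206.1° = (-0.898), so f = (1 − (-0.898))/2 = 0.949, so 95%.

95%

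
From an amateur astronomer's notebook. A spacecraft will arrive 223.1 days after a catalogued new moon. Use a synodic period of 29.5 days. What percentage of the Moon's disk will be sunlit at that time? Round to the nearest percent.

96%

223.1 d spans 7 complete synodic months (7 × 29.5 = 206.50 d) plus 16.60 d.
The Moon has covered 16.60/29.5 of its cycle, so θ ≈ 360° × 16.60/29.5 = 202.6°.
With cos θ = (-0.923), the lit fraction is (1 − (-0.923))/2 ≈ 0.962, so 96%.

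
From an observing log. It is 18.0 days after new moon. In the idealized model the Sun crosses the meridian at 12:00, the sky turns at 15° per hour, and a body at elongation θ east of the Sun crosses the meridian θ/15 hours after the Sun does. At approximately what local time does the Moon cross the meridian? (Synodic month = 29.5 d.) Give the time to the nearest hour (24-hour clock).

03:00

Phase angle: θ = 360°·(18.0 d)/(29.5 d) = 219.7°.
The Moon trails the Sun by θ/15 = 219.7/15 ≈ 14.64 hours.
12:00 + 14.64 h ≈ 02:39 → 03:00 to the nearest hour.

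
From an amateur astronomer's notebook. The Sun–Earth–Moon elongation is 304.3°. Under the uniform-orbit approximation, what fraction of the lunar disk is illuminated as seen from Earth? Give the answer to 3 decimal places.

0.218

f = (1 − cos 304.3°)/2 = (1 − 0.564)/2 ≈ 0.218.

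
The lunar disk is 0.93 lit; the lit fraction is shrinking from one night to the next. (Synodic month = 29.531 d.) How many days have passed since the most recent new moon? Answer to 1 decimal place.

17.3 days

From f = (1 − cos θ)/2: cos θ = 1 − 2×0.93 = -0.860; arccos → 149.3°.
Since the Moon is past full (waning), take the reflex angle: θ = 360° − 149.3° = 210.7°.
Age = 29.531 × 210.7°/360° ≈ 17.28 days.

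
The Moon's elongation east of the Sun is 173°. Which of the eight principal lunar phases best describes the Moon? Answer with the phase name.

full moon

The full moon sector spans roughly 158°–202°; 173° falls inside it.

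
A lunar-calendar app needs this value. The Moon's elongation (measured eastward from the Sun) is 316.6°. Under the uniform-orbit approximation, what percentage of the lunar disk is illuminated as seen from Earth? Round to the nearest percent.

f = (1 − cos 316.6°)/2 = (1 − 0.727)/2 ≈ 0.137, i.e. 14%.

14%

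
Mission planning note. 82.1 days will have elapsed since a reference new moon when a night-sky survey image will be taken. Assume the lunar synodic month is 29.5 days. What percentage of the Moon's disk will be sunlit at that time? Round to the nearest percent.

82.1 d spans 2 complete synodic months (2 × 29.5 = 59.00 d) plus 23.10 d.
The Moon has covered 23.10/29.5 of its cycle, so θ ≈ 360° × 23.10/29.5 = 281.9°.
With cos θ = 0.206, the lit fraction is (1 − 0.206)/2 ≈ 0.397, so 40%.

40%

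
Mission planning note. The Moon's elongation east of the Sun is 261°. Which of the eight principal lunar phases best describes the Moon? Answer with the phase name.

last quarter

The last quarter sector spans roughly 248°–292°; 261° falls inside it.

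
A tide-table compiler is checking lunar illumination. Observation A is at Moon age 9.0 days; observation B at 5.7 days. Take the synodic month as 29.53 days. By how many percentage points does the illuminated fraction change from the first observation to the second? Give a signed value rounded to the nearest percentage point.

θ₁ = 360° × 9.0/29.53 = 109.7°, f₁ = (1 − cos θ₁)/2 = 0.669.
θ₂ = 360° × 5.7/29.53 = 69.5°, f₂ = (1 − cos θ₂)/2 = 0.325.
Change = f₂ − f₁ = -0.344 → -34 percentage points.

-34 percentage points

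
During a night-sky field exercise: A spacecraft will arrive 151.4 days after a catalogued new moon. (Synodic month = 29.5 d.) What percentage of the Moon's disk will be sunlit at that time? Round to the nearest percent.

151.4 d spans 5 complete synodic months (5 × 29.5 = 147.50 d) plus 3.90 d.
Elongation θ = 360° × 3.90/29.5 ≈ 47.6°.
With cos θ = 0.674, the lit fraction is (1 − 0.674)/2 ≈ 0.163, so 16%.

16%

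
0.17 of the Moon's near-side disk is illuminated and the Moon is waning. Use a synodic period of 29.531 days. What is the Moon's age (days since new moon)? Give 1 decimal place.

From f = (1 − cos θ)/2: cos θ = 1 − 2×0.17 = 0.660; arccos → 48.7°.
Since the Moon is past full (waning), take the reflex angle: θ = 360° − 48.7° = 311.3°.
At 360°/29.531 d per day, 311.3° corresponds to 25.54 days.

25.5 days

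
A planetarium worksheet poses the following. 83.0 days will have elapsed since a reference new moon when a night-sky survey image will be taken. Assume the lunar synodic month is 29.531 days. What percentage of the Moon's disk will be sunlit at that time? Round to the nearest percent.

31%

Reduce mod P: 83.0 − 2×29.531 = 23.94 d into the current lunation.
The Moon has covered 23.94/29.531 of its cycle, so θ ≈ 360° × 23.94/29.531 = 291.8°.
Illuminated fraction = (1 − cos 291.8°)/2 = (1 − 0.372)/2 ≈ 0.314, so 31%.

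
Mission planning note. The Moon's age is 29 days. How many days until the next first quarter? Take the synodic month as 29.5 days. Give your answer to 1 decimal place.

7.9 days

First quarter is 0.25 of the way through the cycle: age 0.25 × 29.5 = 7.375 d.
This lunation's first quarter (7.375 d) has passed, so add one period: 36.875 − 29 = 7.875 days.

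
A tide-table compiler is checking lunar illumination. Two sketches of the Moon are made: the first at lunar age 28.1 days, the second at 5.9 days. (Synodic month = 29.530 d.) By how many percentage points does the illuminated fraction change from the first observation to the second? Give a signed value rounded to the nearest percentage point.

θ₁ = 360° × 28.1/29.530 = 342.6°, f₁ = (1 − cos θ₁)/2 = 0.023.
θ₂ = 360° × 5.9/29.530 = 71.9°, f₂ = (1 − cos θ₂)/2 = 0.345.
Change = f₂ − f₁ = +0.322 → +32 percentage points.

+32 pp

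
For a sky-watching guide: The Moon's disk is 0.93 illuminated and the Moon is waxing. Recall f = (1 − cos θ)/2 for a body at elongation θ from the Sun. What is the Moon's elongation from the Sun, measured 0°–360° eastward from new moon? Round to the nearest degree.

149°

Invert f = (1 − cos θ)/2 to get cos θ = 1 − 2(0.93) = -0.860, hence θ₀ = arccos -0.860 = 149.3°.
Waxing ⇒ before full, so θ = 149.3°.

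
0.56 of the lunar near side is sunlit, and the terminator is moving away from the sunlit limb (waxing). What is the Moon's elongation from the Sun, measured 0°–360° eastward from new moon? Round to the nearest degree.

Invert f = (1 − cos θ)/2 to get cos θ = 1 − 2(0.56) = -0.120, hence θ₀ = arccos -0.120 = 96.9°.
Waxing ⇒ before full, so θ = 96.9°.

97°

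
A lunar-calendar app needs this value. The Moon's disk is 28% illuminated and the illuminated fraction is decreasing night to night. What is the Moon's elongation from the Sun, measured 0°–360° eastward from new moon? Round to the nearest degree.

cos θ = 1 − 2f = 0.440, giving a principal value of 63.9°.
A waning Moon lies in 180°–360°, so θ = 360° − 63.9° = 296.1°.

296°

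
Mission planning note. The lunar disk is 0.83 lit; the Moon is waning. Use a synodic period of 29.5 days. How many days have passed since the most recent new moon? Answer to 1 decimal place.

18.7 days

Invert f = (1 − cos θ)/2 to get cos θ = 1 − 2(0.83) = -0.660, hence θ₀ = arccos -0.660 = 131.3°.
A waning Moon lies in 180°–360°, so θ = 360° − 131.3° = 228.7°.
That fraction of the synodic month is 228.7/360 × 29.5 d ≈ 18.74 d.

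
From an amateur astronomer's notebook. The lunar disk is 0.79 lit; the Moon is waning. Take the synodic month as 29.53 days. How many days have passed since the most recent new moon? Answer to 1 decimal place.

From f = (1 − cos θ)/2: cos θ = 1 − 2×0.79 = -0.580; arccos → 125.5°.
Since the Moon is past full (waning), take the reflex angle: θ = 360° − 125.5° = 234.5°.
Age = 29.53 × 234.5°/360° ≈ 19.24 days.

19.2 days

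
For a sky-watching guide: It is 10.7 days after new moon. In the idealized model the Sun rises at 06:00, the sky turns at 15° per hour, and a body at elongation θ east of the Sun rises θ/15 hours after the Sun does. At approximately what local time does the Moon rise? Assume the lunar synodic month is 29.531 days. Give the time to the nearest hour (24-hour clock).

Elongation θ = 360° × 10.7/29.531 ≈ 130.4°.
At 15° of sky rotation per hour, 130.4° corresponds to a 8.70 h lag.
06:00 + 8.70 h ≈ 14:42 → 15:00 to the nearest hour.

15:00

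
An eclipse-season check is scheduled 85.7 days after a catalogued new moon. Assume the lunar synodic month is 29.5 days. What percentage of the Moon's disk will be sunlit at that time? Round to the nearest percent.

9%

Reduce mod P: 85.7 − 2×29.5 = 26.70 d into the current lunation.
Phase angle: θ = 360°·(26.70 d)/(29.5 d) = 325.8°.
With cos θ = 0.827, the lit fraction is (1 − 0.827)/2 ≈ 0.086, so 9%.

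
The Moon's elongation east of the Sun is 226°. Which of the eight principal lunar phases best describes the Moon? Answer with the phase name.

waning gibbous

The waning gibbous sector spans roughly 202°–248°; 226° falls inside it.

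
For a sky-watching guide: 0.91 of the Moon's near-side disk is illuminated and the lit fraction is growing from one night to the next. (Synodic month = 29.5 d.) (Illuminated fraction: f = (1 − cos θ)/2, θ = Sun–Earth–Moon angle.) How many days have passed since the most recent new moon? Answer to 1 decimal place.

Invert f = (1 − cos θ)/2 to get cos θ = 1 − 2(0.91) = -0.820, hence θ₀ = arccos -0.820 = 145.1°.
The Moon is waxing (0°–180°), so θ = 145.1° directly.
At 360°/29.5 d per day, 145.1° corresponds to 11.89 days.

11.9 days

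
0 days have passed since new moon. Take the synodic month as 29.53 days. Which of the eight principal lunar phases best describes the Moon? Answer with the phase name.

new moon

θ ≈ 360° × 0/29.53 = 0°, which falls in the new moon sector.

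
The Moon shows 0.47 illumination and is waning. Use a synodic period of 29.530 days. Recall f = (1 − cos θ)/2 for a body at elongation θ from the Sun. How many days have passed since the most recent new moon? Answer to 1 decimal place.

cos θ = 1 − 2f = 0.060, giving a principal value of 86.6°.
Waning ⇒ past full, so θ = 360° − 86.6° = 273.4°.
At 360°/29.530 d per day, 273.4° corresponds to 22.43 days.

22.4 days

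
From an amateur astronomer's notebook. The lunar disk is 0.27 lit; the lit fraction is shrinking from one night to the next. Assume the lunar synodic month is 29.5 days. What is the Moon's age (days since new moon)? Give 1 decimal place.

24.4 days

cos θ = 1 − 2f = 0.460, giving a principal value of 62.6°.
Waning ⇒ past full, so θ = 360° − 62.6° = 297.4°.
At 360°/29.5 d per day, 297.4° corresponds to 24.37 days.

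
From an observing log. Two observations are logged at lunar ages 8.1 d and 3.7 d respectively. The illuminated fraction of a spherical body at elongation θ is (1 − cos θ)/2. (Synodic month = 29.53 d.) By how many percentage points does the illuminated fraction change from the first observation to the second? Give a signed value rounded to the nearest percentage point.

First observation: θ = 360°·8.1/29.53 = 98.7°, so f = 0.576.
Second observation: θ = 45.1°, f = 0.147.
Δf = 0.147 − 0.576 = -0.429, i.e. -43 pp.

-43 pp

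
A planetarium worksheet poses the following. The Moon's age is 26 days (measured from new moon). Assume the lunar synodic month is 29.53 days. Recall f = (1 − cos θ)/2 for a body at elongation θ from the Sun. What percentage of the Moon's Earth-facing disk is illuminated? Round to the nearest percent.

13%

Phase angle: θ = 360°·(26 d)/(29.53 d) = 317.0°.
cos 317.0° = 0.731, so f = (1 − 0.731)/2 = 0.135, so 13%.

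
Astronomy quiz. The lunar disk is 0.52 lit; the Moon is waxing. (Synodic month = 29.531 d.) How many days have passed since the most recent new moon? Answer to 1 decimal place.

From f = (1 − cos θ)/2: cos θ = 1 − 2×0.52 = -0.040; arccos → 92.3°.
The Moon is waxing (0°–180°), so θ = 92.3° directly.
That fraction of the synodic month is 92.3/360 × 29.531 d ≈ 7.57 d.

7.6 days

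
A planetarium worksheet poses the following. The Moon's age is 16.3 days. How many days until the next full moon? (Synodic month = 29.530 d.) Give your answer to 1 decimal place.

28.0 days

Full moon is 0.5 of the way through the cycle: age 0.5 × 29.530 = 14.765 d.
Already past this cycle's full moon; the next is at 14.765 + 29.530 = 44.295 d, so 44.295 − 16.3 = 27.995 days.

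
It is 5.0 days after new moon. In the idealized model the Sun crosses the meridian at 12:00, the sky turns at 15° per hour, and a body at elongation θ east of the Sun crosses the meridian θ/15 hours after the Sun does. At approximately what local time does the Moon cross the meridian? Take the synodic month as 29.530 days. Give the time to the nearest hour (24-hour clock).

16:00

The Moon has covered 5.0/29.530 of its cycle, so θ ≈ 360° × 5.0/29.530 = 61.0°.
Delay after the Sun = 61.0° / (15°/h) ≈ 4.06 h.
12:00 + 4.06 h ≈ 16:04 → 16:00 to the nearest hour.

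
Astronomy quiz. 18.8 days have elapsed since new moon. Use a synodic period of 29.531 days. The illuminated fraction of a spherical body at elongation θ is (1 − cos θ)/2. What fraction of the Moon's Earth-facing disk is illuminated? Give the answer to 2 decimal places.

0.83

Phase angle: θ = 360°·(18.8 d)/(29.531 d) = 229.2°.
cos 229.2° = (-0.654), so f = (1 − (-0.654))/2 = 0.827.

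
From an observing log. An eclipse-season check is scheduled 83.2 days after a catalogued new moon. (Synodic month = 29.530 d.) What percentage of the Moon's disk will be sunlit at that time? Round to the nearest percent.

83.2 d spans 2 complete synodic months (2 × 29.530 = 59.06 d) plus 24.14 d.
Phase angle: θ = 360°·(24.14 d)/(29.530 d) = 294.3°.
cos 294.3° = 0.411, so f = (1 − 0.411)/2 = 0.294, so 29%.

29%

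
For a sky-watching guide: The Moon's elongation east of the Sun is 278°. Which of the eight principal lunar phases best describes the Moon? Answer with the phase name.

278° lies in the last quarter sector of the 8-phase cycle.

last quarter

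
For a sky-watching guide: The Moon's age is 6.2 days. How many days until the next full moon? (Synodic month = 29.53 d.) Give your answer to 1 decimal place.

Full moon occurs at elongation 180°, i.e. at age 29.53 × 180/360 = 14.765 d.
That is 14.765 − 6.2 = 8.565 days ahead.

8.6 days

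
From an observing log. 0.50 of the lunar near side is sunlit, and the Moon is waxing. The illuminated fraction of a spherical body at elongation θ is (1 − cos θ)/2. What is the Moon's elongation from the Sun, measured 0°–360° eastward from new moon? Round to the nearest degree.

90°

From f = (1 − cos θ)/2: cos θ = 1 − 2×0.50 = 0.000; arccos → 90.0°.
Before full moon the principal value applies: θ = 90.0°.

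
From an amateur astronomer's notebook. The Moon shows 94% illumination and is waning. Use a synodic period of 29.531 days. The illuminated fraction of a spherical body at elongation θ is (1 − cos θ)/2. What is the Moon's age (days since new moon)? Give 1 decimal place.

cos θ = 1 − 2f = -0.880, giving a principal value of 151.6°.
A waning Moon lies in 180°–360°, so θ = 360° − 151.6° = 208.4°.
Age = 29.531 × 208.4°/360° ≈ 17.09 days.

17.1 days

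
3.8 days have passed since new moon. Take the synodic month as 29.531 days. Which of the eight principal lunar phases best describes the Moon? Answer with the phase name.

waxing crescent

θ ≈ 360° × 3.8/29.531 = 46°, which falls in the waxing crescent sector.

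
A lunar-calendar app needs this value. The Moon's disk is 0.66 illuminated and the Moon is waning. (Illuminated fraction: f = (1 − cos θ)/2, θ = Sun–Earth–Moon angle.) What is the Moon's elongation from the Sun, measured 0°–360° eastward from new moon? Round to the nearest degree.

cos θ = 1 − 2f = -0.320, giving a principal value of 108.7°.
Since the Moon is past full (waning), take the reflex angle: θ = 360° − 108.7° = 251.3°.

251°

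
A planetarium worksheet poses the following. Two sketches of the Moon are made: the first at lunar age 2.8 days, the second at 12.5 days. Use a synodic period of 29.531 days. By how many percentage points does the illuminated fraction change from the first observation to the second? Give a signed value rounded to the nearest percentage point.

First observation: θ = 360°·2.8/29.531 = 34.1°, so f = 0.086.
Second observation: θ = 152.4°, f = 0.943.
Δf = 0.943 − 0.086 = +0.857, i.e. +86 pp.

+86 pp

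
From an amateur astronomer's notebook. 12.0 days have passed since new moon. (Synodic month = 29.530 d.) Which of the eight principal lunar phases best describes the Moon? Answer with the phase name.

waxing gibbous

At 12.0/29.530 of the cycle, θ ≈ 146° — the waxing gibbous range.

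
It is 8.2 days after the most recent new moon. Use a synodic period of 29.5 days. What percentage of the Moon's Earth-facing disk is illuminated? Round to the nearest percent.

59%

Phase angle: θ = 360°·(8.2 d)/(29.5 d) = 100.1°.
cos 100.1° = (-0.175), so f = (1 − (-0.175))/2 = 0.587, so 59%.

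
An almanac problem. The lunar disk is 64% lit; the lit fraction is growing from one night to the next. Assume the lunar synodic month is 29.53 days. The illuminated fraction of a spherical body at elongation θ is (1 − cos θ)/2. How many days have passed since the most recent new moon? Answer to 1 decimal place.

8.7 days

cos θ = 1 − 2f = -0.280, giving a principal value of 106.3°.
The Moon is waxing (0°–180°), so θ = 106.3° directly.
That fraction of the synodic month is 106.3/360 × 29.53 d ≈ 8.72 d.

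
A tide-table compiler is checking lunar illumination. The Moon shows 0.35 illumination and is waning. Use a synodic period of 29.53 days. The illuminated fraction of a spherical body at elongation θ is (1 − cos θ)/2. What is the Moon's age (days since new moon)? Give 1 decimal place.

Invert f = (1 − cos θ)/2 to get cos θ = 1 − 2(0.35) = 0.300, hence θ₀ = arccos 0.300 = 72.5°.
Waning ⇒ past full, so θ = 360° − 72.5° = 287.5°.
That fraction of the synodic month is 287.5/360 × 29.53 d ≈ 23.58 d.

23.6 days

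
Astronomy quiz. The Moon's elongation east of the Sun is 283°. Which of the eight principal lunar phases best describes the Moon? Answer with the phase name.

last quarter

The last quarter sector spans roughly 248°–292°; 283° falls inside it.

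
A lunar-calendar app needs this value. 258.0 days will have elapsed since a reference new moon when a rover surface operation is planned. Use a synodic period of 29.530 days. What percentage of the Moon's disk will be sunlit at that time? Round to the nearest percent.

258.0/29.530 = 8.737 lunations, so 8 complete cycles and 21.76 d into the next.
The Moon has covered 21.76/29.530 of its cycle, so θ ≈ 360° × 21.76/29.530 = 265.3°.
With cos θ = (-0.082), the lit fraction is (1 − (-0.082))/2 ≈ 0.541, so 54%.

54%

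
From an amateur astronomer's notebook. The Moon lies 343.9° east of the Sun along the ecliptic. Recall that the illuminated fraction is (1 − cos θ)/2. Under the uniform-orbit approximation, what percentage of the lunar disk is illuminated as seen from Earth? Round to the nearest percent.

2%

f = (1 − cos 343.9°)/2 = (1 − 0.961)/2 ≈ 0.020, i.e. 2%.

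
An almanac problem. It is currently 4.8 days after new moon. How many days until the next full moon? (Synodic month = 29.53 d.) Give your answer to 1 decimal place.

Full moon occurs at elongation 180°, i.e. at age 29.53 × 180/360 = 14.765 d.
So 9.965 days remain (14.765 − 4.8).

10.0 days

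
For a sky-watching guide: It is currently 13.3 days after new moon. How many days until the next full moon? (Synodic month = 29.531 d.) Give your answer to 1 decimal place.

1.5 days

Full moon occurs at elongation 180°, i.e. at age 29.531 × 180/360 = 14.765 d.
That is 14.765 − 13.3 = 1.465 days ahead.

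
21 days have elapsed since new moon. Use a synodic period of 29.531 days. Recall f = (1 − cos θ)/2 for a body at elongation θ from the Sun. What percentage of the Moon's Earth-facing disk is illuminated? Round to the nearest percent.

Phase angle: θ = 360°·(21 d)/(29.531 d) = 256.0°.
cos 256.0° = (-0.242), so f = (1 − (-0.242))/2 = 0.621, so 62%.

62%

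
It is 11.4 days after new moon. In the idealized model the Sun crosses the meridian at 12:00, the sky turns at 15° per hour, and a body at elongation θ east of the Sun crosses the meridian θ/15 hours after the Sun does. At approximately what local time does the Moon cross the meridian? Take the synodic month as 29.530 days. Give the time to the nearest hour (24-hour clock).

21:00

Phase angle: θ = 360°·(11.4 d)/(29.530 d) = 139.0°.
The Moon trails the Sun by θ/15 = 139.0/15 ≈ 9.27 hours.
12:00 + 9.27 h ≈ 21:16 → 21:00 to the nearest hour.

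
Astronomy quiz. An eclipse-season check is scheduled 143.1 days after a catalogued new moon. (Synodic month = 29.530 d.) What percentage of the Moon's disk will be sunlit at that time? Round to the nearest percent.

Reduce mod P: 143.1 − 4×29.530 = 24.98 d into the current lunation.
Elongation θ = 360° × 24.98/29.530 ≈ 304.5°.
Illuminated fraction = (1 − cos 304.5°)/2 = (1 − 0.567)/2 ≈ 0.217, so 22%.

22%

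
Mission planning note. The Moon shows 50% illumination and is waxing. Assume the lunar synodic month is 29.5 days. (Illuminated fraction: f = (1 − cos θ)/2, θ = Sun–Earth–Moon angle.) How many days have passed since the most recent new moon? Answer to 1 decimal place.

7.4 days

cos θ = 1 − 2f = 0.000, giving a principal value of 90.0°.
The Moon is waxing (0°–180°), so θ = 90.0° directly.
Age = 29.5 × 90.0°/360° ≈ 7.38 days.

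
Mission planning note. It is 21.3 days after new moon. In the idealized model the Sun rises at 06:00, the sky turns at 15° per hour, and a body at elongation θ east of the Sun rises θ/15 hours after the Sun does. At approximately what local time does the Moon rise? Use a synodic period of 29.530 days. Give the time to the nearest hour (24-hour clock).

Phase angle: θ = 360°·(21.3 d)/(29.530 d) = 259.7°.
Delay after the Sun = 259.7° / (15°/h) ≈ 17.31 h.
06:00 + 17.31 h ≈ 23:19 → 23:00 to the nearest hour.

23:00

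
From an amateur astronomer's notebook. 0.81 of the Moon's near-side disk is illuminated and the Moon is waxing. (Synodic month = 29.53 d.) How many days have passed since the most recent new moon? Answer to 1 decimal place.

Invert f = (1 − cos θ)/2 to get cos θ = 1 − 2(0.81) = -0.620, hence θ₀ = arccos -0.620 = 128.3°.
Before full moon the principal value applies: θ = 128.3°.
At 360°/29.53 d per day, 128.3° corresponds to 10.53 days.

10.5 days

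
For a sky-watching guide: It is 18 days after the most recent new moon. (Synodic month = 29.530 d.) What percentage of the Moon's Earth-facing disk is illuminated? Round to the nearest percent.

Phase angle: θ = 360°·(18 d)/(29.530 d) = 219.4°.
cos 219.4° = (-0.772), so f = (1 − (-0.772))/2 = 0.886, so 89%.

89%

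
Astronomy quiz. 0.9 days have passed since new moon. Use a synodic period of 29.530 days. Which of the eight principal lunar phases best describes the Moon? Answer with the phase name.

new moon

At 0.9/29.530 of the cycle, θ ≈ 11° — the new moon range.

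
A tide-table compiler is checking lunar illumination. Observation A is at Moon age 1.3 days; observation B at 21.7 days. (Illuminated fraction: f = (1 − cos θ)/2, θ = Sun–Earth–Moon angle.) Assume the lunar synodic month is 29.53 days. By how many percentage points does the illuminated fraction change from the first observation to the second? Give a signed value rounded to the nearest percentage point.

+53 pp

θ₁ = 360° × 1.3/29.53 = 15.8°, f₁ = (1 − cos θ₁)/2 = 0.019.
θ₂ = 360° × 21.7/29.53 = 264.5°, f₂ = (1 − cos θ₂)/2 = 0.548.
Change = f₂ − f₁ = +0.529 → +53 percentage points.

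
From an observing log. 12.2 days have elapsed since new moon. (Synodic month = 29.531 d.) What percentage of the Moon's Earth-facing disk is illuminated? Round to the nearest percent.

93%

Elongation θ = 360° × 12.2/29.531 ≈ 148.7°.
cos 148.7° = (-0.855), so f = (1 − (-0.855))/2 = 0.927, so 93%.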